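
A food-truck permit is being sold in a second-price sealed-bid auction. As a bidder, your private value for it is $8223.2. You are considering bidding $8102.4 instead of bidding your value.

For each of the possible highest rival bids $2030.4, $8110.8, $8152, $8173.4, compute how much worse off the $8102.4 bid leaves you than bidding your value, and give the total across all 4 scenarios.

$233.4

The deviation costs you only when the competing bid falls strictly between $8102.4 and $8223.2; elsewhere both bids give the same outcome.
$2030.4: outcomes coincide → loss $0.
$8110.8: truthful payoff $112.4, deviation payoff $0 → loss $112.4.
$8152: truthful payoff $71.2, deviation payoff $0 → loss $71.2.
$8173.4: truthful payoff $49.8, deviation payoff $0 → loss $49.8.
Total loss = $112.4 + $71.2 + $49.8 = $233.4.
In a second-price auction your bid sets only whether you win, not what you pay, so bidding your true value is weakly dominant.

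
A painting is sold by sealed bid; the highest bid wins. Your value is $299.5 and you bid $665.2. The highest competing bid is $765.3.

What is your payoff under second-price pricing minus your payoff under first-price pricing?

$0

Your bid $665.2 is below $765.3, so you lose under either rule.
Payoff is $0 in both cases; difference = $0.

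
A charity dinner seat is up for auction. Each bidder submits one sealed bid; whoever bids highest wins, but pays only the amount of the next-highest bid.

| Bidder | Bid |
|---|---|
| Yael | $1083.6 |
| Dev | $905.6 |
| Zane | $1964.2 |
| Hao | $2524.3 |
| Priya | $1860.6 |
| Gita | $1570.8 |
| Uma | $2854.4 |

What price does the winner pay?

$2524.3

Highest bid: Uma at $2854.4, so Uma wins.
Second-highest bid: Hao at $2524.3 — that is the price the winner pays.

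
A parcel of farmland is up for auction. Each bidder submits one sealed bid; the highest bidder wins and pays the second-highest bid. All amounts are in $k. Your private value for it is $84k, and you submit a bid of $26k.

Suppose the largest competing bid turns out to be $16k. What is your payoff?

Your bid $26k exceeds the highest competing bid $16k, so you win.
In a second-price auction the winner pays the second-highest bid, $16k.
Payoff = value − price = $84k − $16k = $68k.

$68k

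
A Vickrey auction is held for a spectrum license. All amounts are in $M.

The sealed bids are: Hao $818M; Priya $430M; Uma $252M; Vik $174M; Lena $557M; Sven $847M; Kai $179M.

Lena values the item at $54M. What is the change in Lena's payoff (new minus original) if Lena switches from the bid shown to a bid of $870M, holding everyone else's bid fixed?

The highest bid among the other bidders is $847M; Lena's bid doesn't change that.
Original bid $557M: Lena is not highest (top rival bid is $847M); payoff $0M.
Alternative bid $870M: Lena is highest, pays the top rival bid $847M; payoff $54M − $847M = −$793M.
Change in payoff = −$793M − ($0M) = −$793M.

−$793M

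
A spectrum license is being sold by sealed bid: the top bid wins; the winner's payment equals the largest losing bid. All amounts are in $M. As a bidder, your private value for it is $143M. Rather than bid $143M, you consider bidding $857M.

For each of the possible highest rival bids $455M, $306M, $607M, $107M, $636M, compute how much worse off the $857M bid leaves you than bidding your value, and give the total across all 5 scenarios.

$1432M

The deviation costs you only when the competing bid falls strictly between $143M and $857M; elsewhere both bids give the same outcome.
$455M: truthful payoff $0M, deviation payoff −$312M → loss $312M.
$306M: truthful payoff $0M, deviation payoff −$163M → loss $163M.
$607M: truthful payoff $0M, deviation payoff −$464M → loss $464M.
$107M: outcomes coincide → loss $0M.
$636M: truthful payoff $0M, deviation payoff −$493M → loss $493M.
Total loss = $312M + $163M + $464M + $493M = $1432M.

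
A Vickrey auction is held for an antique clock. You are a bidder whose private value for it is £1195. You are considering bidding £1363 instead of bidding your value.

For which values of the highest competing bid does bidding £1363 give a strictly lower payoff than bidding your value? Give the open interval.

(£1195, £1363)

If the competing bid is below £1195, both bids win at the same price — no difference.
If it is above £1363, both bids lose — no difference.
If it lies strictly between £1195 and £1363, bidding your value loses (payoff 0) while bidding £1363 wins at a price above your value (payoff negative).
So the deviation strictly hurts on the open interval (£1195, £1363).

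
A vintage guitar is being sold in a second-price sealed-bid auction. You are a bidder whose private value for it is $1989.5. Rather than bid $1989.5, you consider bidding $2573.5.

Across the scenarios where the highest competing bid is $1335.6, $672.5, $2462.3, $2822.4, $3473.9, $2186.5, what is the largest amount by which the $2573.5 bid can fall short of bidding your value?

$1335.6: same outcome either way → loss $0.
$672.5: same outcome either way → loss $0.
$2462.3: truthful gives $0, deviation gives −$472.8 → loss $472.8.
$2822.4: same outcome either way → loss $0.
$3473.9: same outcome either way → loss $0.
$2186.5: truthful gives $0, deviation gives −$197 → loss $197.
Maximum loss: $472.8.

$472.8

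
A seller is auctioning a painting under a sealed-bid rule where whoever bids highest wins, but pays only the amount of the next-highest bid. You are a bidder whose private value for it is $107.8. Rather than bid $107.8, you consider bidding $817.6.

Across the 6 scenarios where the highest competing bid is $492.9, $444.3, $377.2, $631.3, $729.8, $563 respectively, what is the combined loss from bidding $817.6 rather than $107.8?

$2591.7

The deviation costs you only when the competing bid falls strictly between $107.8 and $817.6; elsewhere both bids give the same outcome.
$492.9: truthful payoff $0, deviation payoff −$385.1 → loss $385.1.
$444.3: truthful payoff $0, deviation payoff −$336.5 → loss $336.5.
$377.2: truthful payoff $0, deviation payoff −$269.4 → loss $269.4.
$631.3: truthful payoff $0, deviation payoff −$523.5 → loss $523.5.
$729.8: truthful payoff $0, deviation payoff −$622 → loss $622.
$563: truthful payoff $0, deviation payoff −$455.2 → loss $455.2.
Total loss = $385.1 + $336.5 + $269.4 + $523.5 + $622 + $455.2 = $2591.7.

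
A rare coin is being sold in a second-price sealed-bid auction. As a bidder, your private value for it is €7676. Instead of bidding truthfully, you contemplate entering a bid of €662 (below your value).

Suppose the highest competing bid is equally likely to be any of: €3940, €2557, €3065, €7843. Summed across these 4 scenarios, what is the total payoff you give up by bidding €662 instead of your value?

The deviation costs you only when the competing bid falls strictly between €662 and €7676; elsewhere both bids give the same outcome.
€3940: truthful payoff €3736, deviation payoff €0 → loss €3736.
€2557: truthful payoff €5119, deviation payoff €0 → loss €5119.
€3065: truthful payoff €4611, deviation payoff €0 → loss €4611.
€7843: outcomes coincide → loss €0.
Total loss = €3736 + €5119 + €4611 = €13466.
In a second-price auction your bid sets only whether you win, not what you pay, so bidding your true value is weakly dominant.

€13466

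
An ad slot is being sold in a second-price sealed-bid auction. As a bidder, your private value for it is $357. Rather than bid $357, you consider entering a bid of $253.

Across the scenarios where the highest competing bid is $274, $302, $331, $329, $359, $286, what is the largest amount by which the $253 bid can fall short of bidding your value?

$83

$274: truthful gives $83, deviation gives $0 → loss $83.
$302: truthful gives $55, deviation gives $0 → loss $55.
$331: truthful gives $26, deviation gives $0 → loss $26.
$329: truthful gives $28, deviation gives $0 → loss $28.
$359: same outcome either way → loss $0.
$286: truthful gives $71, deviation gives $0 → loss $71.
Maximum loss: $83.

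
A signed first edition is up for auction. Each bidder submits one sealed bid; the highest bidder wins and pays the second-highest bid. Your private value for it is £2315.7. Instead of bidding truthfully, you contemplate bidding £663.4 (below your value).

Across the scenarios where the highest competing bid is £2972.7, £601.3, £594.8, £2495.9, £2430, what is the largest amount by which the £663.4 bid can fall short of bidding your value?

£0

£2972.7: same outcome either way → loss £0.
£601.3: same outcome either way → loss £0.
£594.8: same outcome either way → loss £0.
£2495.9: same outcome either way → loss £0.
£2430: same outcome either way → loss £0.
Maximum loss: £0.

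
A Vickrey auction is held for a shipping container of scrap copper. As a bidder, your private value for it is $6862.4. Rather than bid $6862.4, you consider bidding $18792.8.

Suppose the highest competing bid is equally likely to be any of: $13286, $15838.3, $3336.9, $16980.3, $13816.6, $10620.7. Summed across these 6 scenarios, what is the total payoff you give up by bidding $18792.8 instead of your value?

$36229.9

The deviation costs you only when the competing bid falls strictly between $6862.4 and $18792.8; elsewhere both bids give the same outcome.
$13286: truthful payoff $0, deviation payoff −$6423.6 → loss $6423.6.
$15838.3: truthful payoff $0, deviation payoff −$8975.9 → loss $8975.9.
$3336.9: outcomes coincide → loss $0.
$16980.3: truthful payoff $0, deviation payoff −$10117.9 → loss $10117.9.
$13816.6: truthful payoff $0, deviation payoff −$6954.2 → loss $6954.2.
$10620.7: truthful payoff $0, deviation payoff −$3758.3 → loss $3758.3.
Total loss = $6423.6 + $8975.9 + $10117.9 + $6954.2 + $3758.3 = $36229.9.
Truthful bidding weakly dominates here: raising your bid can only win items priced above your value, and lowering it can only forfeit items priced below.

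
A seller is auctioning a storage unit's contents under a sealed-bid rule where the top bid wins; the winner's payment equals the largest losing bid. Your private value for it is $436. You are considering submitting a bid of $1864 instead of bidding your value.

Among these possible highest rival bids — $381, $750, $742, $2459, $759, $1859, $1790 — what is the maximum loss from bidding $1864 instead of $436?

$381: same outcome either way → loss $0.
$750: truthful gives $0, deviation gives −$314 → loss $314.
$742: truthful gives $0, deviation gives −$306 → loss $306.
$2459: same outcome either way → loss $0.
$759: truthful gives $0, deviation gives −$323 → loss $323.
$1859: truthful gives $0, deviation gives −$1423 → loss $1423.
$1790: truthful gives $0, deviation gives −$1354 → loss $1354.
Maximum loss: $1423.

$1423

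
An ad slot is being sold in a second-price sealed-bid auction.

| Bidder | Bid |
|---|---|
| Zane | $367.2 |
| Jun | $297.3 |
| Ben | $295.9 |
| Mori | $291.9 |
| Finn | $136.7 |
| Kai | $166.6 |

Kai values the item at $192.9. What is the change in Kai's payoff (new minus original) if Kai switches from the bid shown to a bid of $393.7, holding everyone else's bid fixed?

The highest bid among the other bidders is $367.2; Kai's bid doesn't change that.
Original bid $166.6: Kai is not highest (top rival bid is $367.2); payoff $0.
Alternative bid $393.7: Kai is highest, pays the top rival bid $367.2; payoff $192.9 − $367.2 = −$174.3.
Change in payoff = −$174.3 − ($0) = −$174.3.

−$174.3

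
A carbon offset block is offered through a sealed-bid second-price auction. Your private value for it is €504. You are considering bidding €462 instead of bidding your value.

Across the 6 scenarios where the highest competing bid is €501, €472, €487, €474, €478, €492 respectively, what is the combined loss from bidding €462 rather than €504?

€120

The deviation costs you only when the competing bid falls strictly between €462 and €504; elsewhere both bids give the same outcome.
€501: truthful payoff €3, deviation payoff €0 → loss €3.
€472: truthful payoff €32, deviation payoff €0 → loss €32.
€487: truthful payoff €17, deviation payoff €0 → loss €17.
€474: truthful payoff €30, deviation payoff €0 → loss €30.
€478: truthful payoff €26, deviation payoff €0 → loss €26.
€492: truthful payoff €12, deviation payoff €0 → loss €12.
Total loss = €3 + €32 + €17 + €30 + €26 + €12 = €120.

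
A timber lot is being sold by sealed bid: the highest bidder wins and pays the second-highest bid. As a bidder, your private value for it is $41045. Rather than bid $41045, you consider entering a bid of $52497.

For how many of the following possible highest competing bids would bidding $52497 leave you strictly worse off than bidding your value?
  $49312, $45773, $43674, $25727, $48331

4

The deviation hurts exactly when the highest competing bid lies strictly between $41045 and $52497 — overbidding then wins at a price above your value.
$49312: inside the interval → strictly worse (loss $8267).
$45773: inside the interval → strictly worse (loss $4728).
$43674: inside the interval → strictly worse (loss $2629).
$25727: below both → same outcome either way.
$48331: inside the interval → strictly worse (loss $7286).
Count: 4.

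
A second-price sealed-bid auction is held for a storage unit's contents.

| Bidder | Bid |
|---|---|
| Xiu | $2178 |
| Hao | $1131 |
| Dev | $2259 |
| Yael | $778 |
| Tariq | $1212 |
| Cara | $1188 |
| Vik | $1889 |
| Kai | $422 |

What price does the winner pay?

$2178

Highest bid: Dev at $2259, so Dev wins.
Second-highest bid: Xiu at $2178 — that is the price the winner pays.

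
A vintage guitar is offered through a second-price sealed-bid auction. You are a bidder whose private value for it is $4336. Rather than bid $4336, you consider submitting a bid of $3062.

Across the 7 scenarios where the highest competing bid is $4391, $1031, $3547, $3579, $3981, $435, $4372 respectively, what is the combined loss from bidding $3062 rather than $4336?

The deviation costs you only when the competing bid falls strictly between $3062 and $4336; elsewhere both bids give the same outcome.
$4391: outcomes coincide → loss $0.
$1031: outcomes coincide → loss $0.
$3547: truthful payoff $789, deviation payoff $0 → loss $789.
$3579: truthful payoff $757, deviation payoff $0 → loss $757.
$3981: truthful payoff $355, deviation payoff $0 → loss $355.
$435: outcomes coincide → loss $0.
$4372: outcomes coincide → loss $0.
Total loss = $789 + $757 + $355 = $1901.

$1901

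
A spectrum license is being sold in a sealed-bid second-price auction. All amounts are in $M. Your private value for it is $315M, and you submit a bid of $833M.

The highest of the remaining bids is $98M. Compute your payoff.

Your bid $833M exceeds the highest competing bid $98M, so you win.
In a second-price auction the winner pays the second-highest bid, $98M.
Payoff = value − price = $315M − $98M = $217M.

$217M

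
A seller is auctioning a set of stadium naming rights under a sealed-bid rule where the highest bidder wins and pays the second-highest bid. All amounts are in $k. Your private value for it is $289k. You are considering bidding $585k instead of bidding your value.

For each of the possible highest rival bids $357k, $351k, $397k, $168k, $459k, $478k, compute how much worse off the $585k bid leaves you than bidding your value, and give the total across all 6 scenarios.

$597k

The deviation costs you only when the competing bid falls strictly between $289k and $585k; elsewhere both bids give the same outcome.
$357k: truthful payoff $0k, deviation payoff −$68k → loss $68k.
$351k: truthful payoff $0k, deviation payoff −$62k → loss $62k.
$397k: truthful payoff $0k, deviation payoff −$108k → loss $108k.
$168k: outcomes coincide → loss $0k.
$459k: truthful payoff $0k, deviation payoff −$170k → loss $170k.
$478k: truthful payoff $0k, deviation payoff −$189k → loss $189k.
Total loss = $68k + $62k + $108k + $170k + $189k = $597k.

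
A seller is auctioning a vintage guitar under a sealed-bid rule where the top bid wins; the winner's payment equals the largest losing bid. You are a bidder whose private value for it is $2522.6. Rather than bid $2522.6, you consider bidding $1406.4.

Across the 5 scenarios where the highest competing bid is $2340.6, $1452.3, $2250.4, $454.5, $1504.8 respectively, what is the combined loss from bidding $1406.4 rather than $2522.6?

$2542.3

The deviation costs you only when the competing bid falls strictly between $1406.4 and $2522.6; elsewhere both bids give the same outcome.
$2340.6: truthful payoff $182, deviation payoff $0 → loss $182.
$1452.3: truthful payoff $1070.3, deviation payoff $0 → loss $1070.3.
$2250.4: truthful payoff $272.2, deviation payoff $0 → loss $272.2.
$454.5: outcomes coincide → loss $0.
$1504.8: truthful payoff $1017.8, deviation payoff $0 → loss $1017.8.
Total loss = $182 + $1070.3 + $272.2 + $1017.8 = $2542.3.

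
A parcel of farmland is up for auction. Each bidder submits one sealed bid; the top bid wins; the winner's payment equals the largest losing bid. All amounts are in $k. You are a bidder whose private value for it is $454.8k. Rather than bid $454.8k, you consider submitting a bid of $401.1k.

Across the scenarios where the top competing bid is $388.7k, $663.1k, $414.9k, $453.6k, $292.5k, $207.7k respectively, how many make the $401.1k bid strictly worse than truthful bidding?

2

The deviation hurts exactly when the highest competing bid lies strictly between $401.1k and $454.8k — underbidding then forfeits a profitable win.
$388.7k: below both → same outcome either way.
$663.1k: above both → same outcome either way.
$414.9k: inside the interval → strictly worse (loss $39.9k).
$453.6k: inside the interval → strictly worse (loss $1.2k).
$292.5k: below both → same outcome either way.
$207.7k: below both → same outcome either way.
Count: 2.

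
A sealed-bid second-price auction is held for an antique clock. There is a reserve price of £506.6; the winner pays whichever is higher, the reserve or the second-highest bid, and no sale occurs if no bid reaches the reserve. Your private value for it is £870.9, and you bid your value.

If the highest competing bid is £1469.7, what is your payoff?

Your bid £870.9 is below the highest competing bid £1469.7, so you lose. Payoff £0.

£0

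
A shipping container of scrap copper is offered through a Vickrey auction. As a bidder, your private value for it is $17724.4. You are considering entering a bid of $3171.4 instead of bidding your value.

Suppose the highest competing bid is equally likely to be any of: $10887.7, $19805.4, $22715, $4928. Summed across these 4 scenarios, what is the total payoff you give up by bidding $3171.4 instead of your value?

$19633.1

The deviation costs you only when the competing bid falls strictly between $3171.4 and $17724.4; elsewhere both bids give the same outcome.
$10887.7: truthful payoff $6836.7, deviation payoff $0 → loss $6836.7.
$19805.4: outcomes coincide → loss $0.
$22715: outcomes coincide → loss $0.
$4928: truthful payoff $12796.4, deviation payoff $0 → loss $12796.4.
Total loss = $6836.7 + $12796.4 = $19633.1.
Because the price is fixed by the runner-up's bid, deviating from your value can only change a good outcome into a bad one — never the reverse.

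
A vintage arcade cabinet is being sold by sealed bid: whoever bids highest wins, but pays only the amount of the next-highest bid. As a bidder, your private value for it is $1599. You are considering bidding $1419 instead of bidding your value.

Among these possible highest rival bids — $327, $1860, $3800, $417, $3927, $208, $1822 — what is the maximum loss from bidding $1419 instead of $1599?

$0

$327: same outcome either way → loss $0.
$1860: same outcome either way → loss $0.
$3800: same outcome either way → loss $0.
$417: same outcome either way → loss $0.
$3927: same outcome either way → loss $0.
$208: same outcome either way → loss $0.
$1822: same outcome either way → loss $0.
Maximum loss: $0.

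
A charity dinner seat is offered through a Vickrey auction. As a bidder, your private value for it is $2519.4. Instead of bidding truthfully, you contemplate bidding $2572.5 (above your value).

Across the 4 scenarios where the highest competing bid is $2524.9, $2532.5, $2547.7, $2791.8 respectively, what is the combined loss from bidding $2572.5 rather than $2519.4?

$46.9

The deviation costs you only when the competing bid falls strictly between $2519.4 and $2572.5; elsewhere both bids give the same outcome.
$2524.9: truthful payoff $0, deviation payoff −$5.5 → loss $5.5.
$2532.5: truthful payoff $0, deviation payoff −$13.1 → loss $13.1.
$2547.7: truthful payoff $0, deviation payoff −$28.3 → loss $28.3.
$2791.8: outcomes coincide → loss $0.
Total loss = $5.5 + $13.1 + $28.3 = $46.9.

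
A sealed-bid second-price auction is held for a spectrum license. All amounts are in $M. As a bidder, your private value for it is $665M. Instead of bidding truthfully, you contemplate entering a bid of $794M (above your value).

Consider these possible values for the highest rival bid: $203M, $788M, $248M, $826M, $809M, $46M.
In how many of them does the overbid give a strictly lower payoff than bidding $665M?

1

The deviation hurts exactly when the highest competing bid lies strictly between $665M and $794M — overbidding then wins at a price above your value.
$203M: below both → same outcome either way.
$788M: inside the interval → strictly worse (loss $123M).
$248M: below both → same outcome either way.
$826M: above both → same outcome either way.
$809M: above both → same outcome either way.
$46M: below both → same outcome either way.
Count: 1.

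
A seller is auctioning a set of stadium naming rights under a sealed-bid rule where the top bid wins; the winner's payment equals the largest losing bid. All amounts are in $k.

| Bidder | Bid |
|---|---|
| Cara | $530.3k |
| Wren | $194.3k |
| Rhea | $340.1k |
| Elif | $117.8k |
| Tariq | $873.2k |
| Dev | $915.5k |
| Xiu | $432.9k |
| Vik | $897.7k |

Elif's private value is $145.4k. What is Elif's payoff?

$0k

Highest bid: Dev at $915.5k, so Dev wins.
Second-highest bid: Vik at $897.7k — that is the price the winner pays.
Elif did not win, so Elif pays nothing and receives nothing: payoff $0k.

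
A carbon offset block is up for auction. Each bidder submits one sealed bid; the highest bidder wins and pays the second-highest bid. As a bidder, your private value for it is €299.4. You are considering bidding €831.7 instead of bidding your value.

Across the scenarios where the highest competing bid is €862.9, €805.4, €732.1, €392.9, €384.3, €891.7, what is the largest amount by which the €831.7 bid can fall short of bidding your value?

€506

€862.9: same outcome either way → loss €0.
€805.4: truthful gives €0, deviation gives −€506 → loss €506.
€732.1: truthful gives €0, deviation gives −€432.7 → loss €432.7.
€392.9: truthful gives €0, deviation gives −€93.5 → loss €93.5.
€384.3: truthful gives €0, deviation gives −€84.9 → loss €84.9.
€891.7: same outcome either way → loss €0.
Maximum loss: €506.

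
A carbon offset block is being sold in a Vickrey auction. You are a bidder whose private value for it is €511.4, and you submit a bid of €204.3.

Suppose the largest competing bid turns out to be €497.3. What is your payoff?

€0

Your bid €204.3 is below the highest competing bid €497.3, so you lose.
A losing bidder pays nothing and receives nothing: payoff = €0.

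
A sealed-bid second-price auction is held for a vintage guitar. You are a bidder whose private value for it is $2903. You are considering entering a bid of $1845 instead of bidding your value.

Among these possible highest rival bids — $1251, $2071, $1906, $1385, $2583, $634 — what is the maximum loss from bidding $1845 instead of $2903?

$997

$1251: same outcome either way → loss $0.
$2071: truthful gives $832, deviation gives $0 → loss $832.
$1906: truthful gives $997, deviation gives $0 → loss $997.
$1385: same outcome either way → loss $0.
$2583: truthful gives $320, deviation gives $0 → loss $320.
$634: same outcome either way → loss $0.
Maximum loss: $997.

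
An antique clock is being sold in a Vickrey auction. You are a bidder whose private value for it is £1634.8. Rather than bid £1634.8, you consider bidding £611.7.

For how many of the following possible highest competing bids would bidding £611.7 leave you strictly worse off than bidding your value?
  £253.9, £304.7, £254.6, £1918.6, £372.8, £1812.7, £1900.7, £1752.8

0

The deviation hurts exactly when the highest competing bid lies strictly between £611.7 and £1634.8 — underbidding then forfeits a profitable win.
£253.9: below both → same outcome either way.
£304.7: below both → same outcome either way.
£254.6: below both → same outcome either way.
£1918.6: above both → same outcome either way.
£372.8: below both → same outcome either way.
£1812.7: above both → same outcome either way.
£1900.7: above both → same outcome either way.
£1752.8: above both → same outcome either way.
Count: 0.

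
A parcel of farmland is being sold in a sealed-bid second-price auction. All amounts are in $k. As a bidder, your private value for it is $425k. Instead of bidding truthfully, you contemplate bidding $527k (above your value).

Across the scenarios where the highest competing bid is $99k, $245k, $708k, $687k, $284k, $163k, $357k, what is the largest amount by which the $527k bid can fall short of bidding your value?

$0k

$99k: same outcome either way → loss $0k.
$245k: same outcome either way → loss $0k.
$708k: same outcome either way → loss $0k.
$687k: same outcome either way → loss $0k.
$284k: same outcome either way → loss $0k.
$163k: same outcome either way → loss $0k.
$357k: same outcome either way → loss $0k.
Maximum loss: $0k.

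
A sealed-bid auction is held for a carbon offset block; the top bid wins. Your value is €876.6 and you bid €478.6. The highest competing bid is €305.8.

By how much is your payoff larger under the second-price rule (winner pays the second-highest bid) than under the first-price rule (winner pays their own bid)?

€172.8

You have the highest bid, so you win under either rule.
Second-price: pay €305.8 → payoff €570.8.
First-price: pay your own bid €478.6 → payoff €398.
Difference = €570.8 − (€398) = €172.8.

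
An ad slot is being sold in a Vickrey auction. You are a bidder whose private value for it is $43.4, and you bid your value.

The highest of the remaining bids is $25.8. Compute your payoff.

Your bid $43.4 exceeds the highest competing bid $25.8, so you win.
In a second-price auction the winner pays the second-highest bid, $25.8.
Payoff = value − price = $43.4 − $25.8 = $17.6.

$17.6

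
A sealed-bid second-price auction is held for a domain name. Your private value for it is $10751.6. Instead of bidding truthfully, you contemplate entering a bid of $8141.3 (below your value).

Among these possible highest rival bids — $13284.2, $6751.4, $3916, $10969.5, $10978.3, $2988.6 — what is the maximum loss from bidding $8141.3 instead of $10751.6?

$13284.2: same outcome either way → loss $0.
$6751.4: same outcome either way → loss $0.
$3916: same outcome either way → loss $0.
$10969.5: same outcome either way → loss $0.
$10978.3: same outcome either way → loss $0.
$2988.6: same outcome either way → loss $0.
Maximum loss: $0.

$0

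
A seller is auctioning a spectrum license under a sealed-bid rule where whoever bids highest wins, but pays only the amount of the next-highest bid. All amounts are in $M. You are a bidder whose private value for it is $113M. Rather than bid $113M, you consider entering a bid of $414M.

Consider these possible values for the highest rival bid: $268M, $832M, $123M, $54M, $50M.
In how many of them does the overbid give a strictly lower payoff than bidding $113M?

2

The deviation hurts exactly when the highest competing bid lies strictly between $113M and $414M — overbidding then wins at a price above your value.
$268M: inside the interval → strictly worse (loss $155M).
$832M: above both → same outcome either way.
$123M: inside the interval → strictly worse (loss $10M).
$54M: below both → same outcome either way.
$50M: below both → same outcome either way.
Count: 2.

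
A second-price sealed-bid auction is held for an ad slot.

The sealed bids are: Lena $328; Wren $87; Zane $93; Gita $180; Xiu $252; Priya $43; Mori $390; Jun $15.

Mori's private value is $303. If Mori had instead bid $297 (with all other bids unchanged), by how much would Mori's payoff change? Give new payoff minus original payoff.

The highest bid among the other bidders is $328; Mori's bid doesn't change that.
Original bid $390: Mori is highest, pays the top rival bid $328; payoff $303 − $328 = −$25.
Alternative bid $297: Mori is not highest (top rival bid is $328); payoff $0.
Change in payoff = $0 − (−$25) = $25.

$25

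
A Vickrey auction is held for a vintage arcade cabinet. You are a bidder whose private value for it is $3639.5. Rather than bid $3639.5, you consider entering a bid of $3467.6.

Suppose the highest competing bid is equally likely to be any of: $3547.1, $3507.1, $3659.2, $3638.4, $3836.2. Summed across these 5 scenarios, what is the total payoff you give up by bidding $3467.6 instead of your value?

The deviation costs you only when the competing bid falls strictly between $3467.6 and $3639.5; elsewhere both bids give the same outcome.
$3547.1: truthful payoff $92.4, deviation payoff $0 → loss $92.4.
$3507.1: truthful payoff $132.4, deviation payoff $0 → loss $132.4.
$3659.2: outcomes coincide → loss $0.
$3638.4: truthful payoff $1.1, deviation payoff $0 → loss $1.1.
$3836.2: outcomes coincide → loss $0.
Total loss = $92.4 + $132.4 + $1.1 = $225.9.

$225.9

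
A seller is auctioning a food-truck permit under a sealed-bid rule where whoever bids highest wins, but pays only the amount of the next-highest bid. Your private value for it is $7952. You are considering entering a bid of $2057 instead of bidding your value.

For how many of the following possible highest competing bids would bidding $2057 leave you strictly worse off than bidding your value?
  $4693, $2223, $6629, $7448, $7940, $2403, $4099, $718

The deviation hurts exactly when the highest competing bid lies strictly between $2057 and $7952 — underbidding then forfeits a profitable win.
$4693: inside the interval → strictly worse (loss $3259).
$2223: inside the interval → strictly worse (loss $5729).
$6629: inside the interval → strictly worse (loss $1323).
$7448: inside the interval → strictly worse (loss $504).
$7940: inside the interval → strictly worse (loss $12).
$2403: inside the interval → strictly worse (loss $5549).
$4099: inside the interval → strictly worse (loss $3853).
$718: below both → same outcome either way.
Count: 7.

7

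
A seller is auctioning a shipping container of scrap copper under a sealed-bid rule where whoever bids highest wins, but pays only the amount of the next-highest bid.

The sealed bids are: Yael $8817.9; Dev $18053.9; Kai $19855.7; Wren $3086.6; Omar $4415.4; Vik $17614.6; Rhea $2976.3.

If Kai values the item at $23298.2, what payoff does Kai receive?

$5244.3

Highest bid: Kai at $19855.7, so Kai wins.
Second-highest bid: Dev at $18053.9 — that is the price the winner pays.
Kai's payoff = value − price = $23298.2 − $18053.9 = $5244.3.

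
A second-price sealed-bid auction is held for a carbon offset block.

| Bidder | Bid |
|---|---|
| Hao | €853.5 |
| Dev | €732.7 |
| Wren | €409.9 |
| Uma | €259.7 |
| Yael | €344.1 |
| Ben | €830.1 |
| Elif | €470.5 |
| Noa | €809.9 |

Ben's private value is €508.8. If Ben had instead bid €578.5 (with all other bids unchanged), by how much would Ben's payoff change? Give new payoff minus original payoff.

The highest bid among the other bidders is €853.5; Ben's bid doesn't change that.
Original bid €830.1: Ben is not highest (top rival bid is €853.5); payoff €0.
Alternative bid €578.5: Ben is not highest (top rival bid is €853.5); payoff €0.
Change in payoff = €0 − (€0) = €0.

€0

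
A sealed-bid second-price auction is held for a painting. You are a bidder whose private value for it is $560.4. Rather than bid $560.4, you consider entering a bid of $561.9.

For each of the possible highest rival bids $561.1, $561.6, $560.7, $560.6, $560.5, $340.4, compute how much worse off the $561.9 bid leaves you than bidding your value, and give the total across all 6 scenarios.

The deviation costs you only when the competing bid falls strictly between $560.4 and $561.9; elsewhere both bids give the same outcome.
$561.1: truthful payoff $0, deviation payoff −$0.7 → loss $0.7.
$561.6: truthful payoff $0, deviation payoff −$1.2 → loss $1.2.
$560.7: truthful payoff $0, deviation payoff −$0.3 → loss $0.3.
$560.6: truthful payoff $0, deviation payoff −$0.2 → loss $0.2.
$560.5: truthful payoff $0, deviation payoff −$0.1 → loss $0.1.
$340.4: outcomes coincide → loss $0.
Total loss = $0.7 + $1.2 + $0.3 + $0.2 + $0.1 = $2.5.
In a second-price auction your bid sets only whether you win, not what you pay, so bidding your true value is weakly dominant.

$2.5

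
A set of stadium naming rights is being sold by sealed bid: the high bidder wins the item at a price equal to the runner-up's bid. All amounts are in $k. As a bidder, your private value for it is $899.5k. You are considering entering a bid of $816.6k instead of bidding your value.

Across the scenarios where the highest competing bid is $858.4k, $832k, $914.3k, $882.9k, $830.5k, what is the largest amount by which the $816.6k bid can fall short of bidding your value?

$69k

$858.4k: truthful gives $41.1k, deviation gives $0k → loss $41.1k.
$832k: truthful gives $67.5k, deviation gives $0k → loss $67.5k.
$914.3k: same outcome either way → loss $0k.
$882.9k: truthful gives $16.6k, deviation gives $0k → loss $16.6k.
$830.5k: truthful gives $69k, deviation gives $0k → loss $69k.
Maximum loss: $69k.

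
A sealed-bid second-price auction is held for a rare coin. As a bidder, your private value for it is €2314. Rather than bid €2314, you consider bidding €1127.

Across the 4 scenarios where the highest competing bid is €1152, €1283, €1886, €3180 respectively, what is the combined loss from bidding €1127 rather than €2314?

€2621

The deviation costs you only when the competing bid falls strictly between €1127 and €2314; elsewhere both bids give the same outcome.
€1152: truthful payoff €1162, deviation payoff €0 → loss €1162.
€1283: truthful payoff €1031, deviation payoff €0 → loss €1031.
€1886: truthful payoff €428, deviation payoff €0 → loss €428.
€3180: outcomes coincide → loss €0.
Total loss = €1162 + €1031 + €428 = €2621.
In a second-price auction your bid sets only whether you win, not what you pay, so bidding your true value is weakly dominant.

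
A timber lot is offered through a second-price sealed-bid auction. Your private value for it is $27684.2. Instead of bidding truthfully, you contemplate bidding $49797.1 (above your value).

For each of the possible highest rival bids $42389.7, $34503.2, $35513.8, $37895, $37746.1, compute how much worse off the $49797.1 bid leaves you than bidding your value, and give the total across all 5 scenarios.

The deviation costs you only when the competing bid falls strictly between $27684.2 and $49797.1; elsewhere both bids give the same outcome.
$42389.7: truthful payoff $0, deviation payoff −$14705.5 → loss $14705.5.
$34503.2: truthful payoff $0, deviation payoff −$6819 → loss $6819.
$35513.8: truthful payoff $0, deviation payoff −$7829.6 → loss $7829.6.
$37895: truthful payoff $0, deviation payoff −$10210.8 → loss $10210.8.
$37746.1: truthful payoff $0, deviation payoff −$10061.9 → loss $10061.9.
Total loss = $14705.5 + $6819 + $7829.6 + $10210.8 + $10061.9 = $49626.8.

$49626.8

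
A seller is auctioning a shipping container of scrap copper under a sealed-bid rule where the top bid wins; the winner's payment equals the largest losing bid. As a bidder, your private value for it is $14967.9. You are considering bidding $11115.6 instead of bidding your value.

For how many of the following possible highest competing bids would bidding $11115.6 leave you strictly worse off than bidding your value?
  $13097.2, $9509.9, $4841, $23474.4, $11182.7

2

The deviation hurts exactly when the highest competing bid lies strictly between $11115.6 and $14967.9 — underbidding then forfeits a profitable win.
$13097.2: inside the interval → strictly worse (loss $1870.7).
$9509.9: below both → same outcome either way.
$4841: below both → same outcome either way.
$23474.4: above both → same outcome either way.
$11182.7: inside the interval → strictly worse (loss $3785.2).
Count: 2.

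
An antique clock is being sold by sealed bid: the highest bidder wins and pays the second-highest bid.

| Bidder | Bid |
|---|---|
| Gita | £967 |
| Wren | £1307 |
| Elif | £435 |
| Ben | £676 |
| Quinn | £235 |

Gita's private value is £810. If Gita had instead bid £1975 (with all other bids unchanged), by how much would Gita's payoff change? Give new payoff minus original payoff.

The highest bid among the other bidders is £1307; Gita's bid doesn't change that.
Original bid £967: Gita is not highest (top rival bid is £1307); payoff £0.
Alternative bid £1975: Gita is highest, pays the top rival bid £1307; payoff £810 − £1307 = −£497.
Change in payoff = −£497 − (£0) = −£497.

−£497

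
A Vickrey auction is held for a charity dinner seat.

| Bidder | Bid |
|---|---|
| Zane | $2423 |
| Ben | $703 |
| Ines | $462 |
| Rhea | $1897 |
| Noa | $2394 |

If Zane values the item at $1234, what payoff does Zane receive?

−$1160

Highest bid: Zane at $2423, so Zane wins.
Second-highest bid: Noa at $2394 — that is the price the winner pays.
Zane's payoff = value − price = $1234 − $2394 = −$1160.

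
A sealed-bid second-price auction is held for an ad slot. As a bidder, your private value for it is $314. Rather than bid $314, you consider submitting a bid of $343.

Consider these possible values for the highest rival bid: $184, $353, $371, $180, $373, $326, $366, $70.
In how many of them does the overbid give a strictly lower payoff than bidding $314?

The deviation hurts exactly when the highest competing bid lies strictly between $314 and $343 — overbidding then wins at a price above your value.
$184: below both → same outcome either way.
$353: above both → same outcome either way.
$371: above both → same outcome either way.
$180: below both → same outcome either way.
$373: above both → same outcome either way.
$326: inside the interval → strictly worse (loss $12).
$366: above both → same outcome either way.
$70: below both → same outcome either way.
Count: 1.

1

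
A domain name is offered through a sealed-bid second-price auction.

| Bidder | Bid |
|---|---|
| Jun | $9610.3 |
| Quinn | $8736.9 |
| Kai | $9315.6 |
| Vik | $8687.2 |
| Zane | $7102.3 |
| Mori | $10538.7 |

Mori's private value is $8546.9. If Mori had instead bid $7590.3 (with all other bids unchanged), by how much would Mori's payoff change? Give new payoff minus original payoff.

$1063.4

The highest bid among the other bidders is $9610.3; Mori's bid doesn't change that.
Original bid $10538.7: Mori is highest, pays the top rival bid $9610.3; payoff $8546.9 − $9610.3 = −$1063.4.
Alternative bid $7590.3: Mori is not highest (top rival bid is $9610.3); payoff $0.
Change in payoff = $0 − (−$1063.4) = $1063.4.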